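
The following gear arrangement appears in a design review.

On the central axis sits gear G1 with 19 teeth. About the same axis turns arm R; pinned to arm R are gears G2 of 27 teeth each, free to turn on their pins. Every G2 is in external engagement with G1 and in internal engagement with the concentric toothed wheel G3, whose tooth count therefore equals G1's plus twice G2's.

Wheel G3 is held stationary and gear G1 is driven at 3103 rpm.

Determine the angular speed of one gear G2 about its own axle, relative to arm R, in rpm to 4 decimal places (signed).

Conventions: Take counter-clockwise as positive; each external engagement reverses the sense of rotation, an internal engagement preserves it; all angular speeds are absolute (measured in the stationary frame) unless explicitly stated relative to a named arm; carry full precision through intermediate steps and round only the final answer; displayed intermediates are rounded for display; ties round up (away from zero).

-1732.6333 rpm

class = planetary set [G3 = 19+2·27 = 73; Willis about the carrier]
normalise by the input: solve with ω_sun = 1, then scale by 3103 rpm
ring teeth: 19 + 2·27 = 73
19(ω_sun−ω_arm) = −73(ω_ring−ω_arm),  ω_ring = 0, ω_sun = 1
19(1−ω_arm) = −73(0−ω_arm)  ⇒  92·ω_arm = 19  ⇒  ω_arm = 19/92
sun–planet mesh: 19·(1−19/92) = −27·(ω_p−ω_arm)  ⇒  ω_p−ω_arm = -1387/2484
scale: ω_p−ω_arm = -1387/2484 × 3103 rpm = -1732.6333 rpm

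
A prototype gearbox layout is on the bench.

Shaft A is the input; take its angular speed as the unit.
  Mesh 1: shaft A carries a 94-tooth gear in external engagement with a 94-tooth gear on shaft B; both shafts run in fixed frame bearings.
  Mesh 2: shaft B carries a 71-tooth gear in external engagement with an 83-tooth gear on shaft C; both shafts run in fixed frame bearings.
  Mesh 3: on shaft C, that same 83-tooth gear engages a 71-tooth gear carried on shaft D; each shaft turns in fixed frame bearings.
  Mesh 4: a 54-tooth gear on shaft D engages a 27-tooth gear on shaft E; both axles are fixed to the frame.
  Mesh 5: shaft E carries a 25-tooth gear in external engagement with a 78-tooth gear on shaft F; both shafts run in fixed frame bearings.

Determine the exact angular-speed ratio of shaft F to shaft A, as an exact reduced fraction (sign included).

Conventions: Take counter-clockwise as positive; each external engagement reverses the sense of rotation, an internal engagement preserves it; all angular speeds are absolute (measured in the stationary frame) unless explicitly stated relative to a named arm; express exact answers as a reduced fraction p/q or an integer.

class = fixed-axis compound train [5 meshes; 5 ratios multiply, 5 sense flips]
mesh 1 [94T→94T]: running ratio 1, sense −
mesh 2 [71T→83T]: running ratio 71/83, sense +
mesh 3 [83T→71T]: running ratio 1, sense −
mesh 4 [54T→27T]: running ratio 2, sense +
mesh 5 [25T→78T]: running ratio 25/39, sense −
ω_out/ω_in = -25/39

-25/39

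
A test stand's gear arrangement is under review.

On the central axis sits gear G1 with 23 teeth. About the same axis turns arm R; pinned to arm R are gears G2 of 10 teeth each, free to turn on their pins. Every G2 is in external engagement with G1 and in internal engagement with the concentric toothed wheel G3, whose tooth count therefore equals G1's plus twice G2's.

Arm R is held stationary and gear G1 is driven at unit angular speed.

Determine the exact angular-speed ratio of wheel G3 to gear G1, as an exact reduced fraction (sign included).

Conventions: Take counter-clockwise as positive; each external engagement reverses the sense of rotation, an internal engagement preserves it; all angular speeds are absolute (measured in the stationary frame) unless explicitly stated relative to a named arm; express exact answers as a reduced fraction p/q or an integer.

planetary set (23T centre, 10T on arm, 43T internal) — Willis relation
ring teeth: 23 + 2·10 = 43
23(ω_sun−ω_arm) = −43(ω_ring−ω_arm),  ω_arm = 0, ω_sun = 1
ω_ring = 0 − (23/43)(1−0) = -23/43
ω_out/ω_in = -23/43

-23/43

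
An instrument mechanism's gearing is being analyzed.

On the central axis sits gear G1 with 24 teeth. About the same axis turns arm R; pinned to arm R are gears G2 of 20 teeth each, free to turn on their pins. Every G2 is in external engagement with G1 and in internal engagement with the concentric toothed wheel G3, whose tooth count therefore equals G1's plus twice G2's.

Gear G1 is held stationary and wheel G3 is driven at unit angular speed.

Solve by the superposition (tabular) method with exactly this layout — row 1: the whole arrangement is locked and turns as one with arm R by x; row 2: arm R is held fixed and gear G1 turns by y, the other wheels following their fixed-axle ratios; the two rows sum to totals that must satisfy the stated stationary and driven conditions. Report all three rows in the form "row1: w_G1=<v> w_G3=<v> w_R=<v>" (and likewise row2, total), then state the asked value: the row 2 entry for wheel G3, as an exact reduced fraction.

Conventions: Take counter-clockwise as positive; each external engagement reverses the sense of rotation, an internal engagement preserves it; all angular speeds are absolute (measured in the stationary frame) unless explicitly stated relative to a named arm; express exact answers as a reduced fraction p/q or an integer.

class = planetary set [G3 = 24+2·20 = 64; Willis about the carrier]
row 1 (train locked, turned with arm): all members turn x
row 2 (arm held, sun turns y): ω_ring = −(24/64)·y, ω_arm = 0
boundary: total ω_sun = x + y = 0 and total ω_ring = x − (24/64)·y = 1  ⇒  y = -8/11, x = 8/11
row 2 ring = −(24/64)·(-8/11) = 3/11
totals (row 1 + row 2): sun 8/11 + (-8/11) = 0, ring 8/11 + 3/11 = 1, arm 8/11 + 0 = 8/11
asked cell (row2, ring) = 3/11

row1: w_G1=8/11 w_G3=8/11 w_R=8/11
row2: w_G1=-8/11 w_G3=3/11 w_R=0
total: w_G1=0 w_G3=1 w_R=8/11
asked value: 3/11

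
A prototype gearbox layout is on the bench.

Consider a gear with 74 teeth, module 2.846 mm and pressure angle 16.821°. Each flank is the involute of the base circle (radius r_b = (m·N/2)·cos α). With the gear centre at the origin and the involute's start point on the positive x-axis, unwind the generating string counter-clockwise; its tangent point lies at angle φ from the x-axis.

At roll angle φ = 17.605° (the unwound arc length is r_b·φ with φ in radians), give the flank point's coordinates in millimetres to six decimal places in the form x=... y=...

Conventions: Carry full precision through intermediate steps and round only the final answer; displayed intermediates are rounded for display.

topology: single-mesh involute geometry — m = 2.846, N = 74
pitch radius r_p = m·N/2 = 2.846·74/2 = 105.302000
base radius r_b = r_p·cos α = 105.302000·cos 16.821° = 100.796496
roll angle φ = 17.605° = 0.30726521 rad
x = r_b·(cos φ + φ·sin φ) = 105.442971
y = r_b·(sin φ − φ·cos φ) = 0.965514

x=105.442971 y=0.965514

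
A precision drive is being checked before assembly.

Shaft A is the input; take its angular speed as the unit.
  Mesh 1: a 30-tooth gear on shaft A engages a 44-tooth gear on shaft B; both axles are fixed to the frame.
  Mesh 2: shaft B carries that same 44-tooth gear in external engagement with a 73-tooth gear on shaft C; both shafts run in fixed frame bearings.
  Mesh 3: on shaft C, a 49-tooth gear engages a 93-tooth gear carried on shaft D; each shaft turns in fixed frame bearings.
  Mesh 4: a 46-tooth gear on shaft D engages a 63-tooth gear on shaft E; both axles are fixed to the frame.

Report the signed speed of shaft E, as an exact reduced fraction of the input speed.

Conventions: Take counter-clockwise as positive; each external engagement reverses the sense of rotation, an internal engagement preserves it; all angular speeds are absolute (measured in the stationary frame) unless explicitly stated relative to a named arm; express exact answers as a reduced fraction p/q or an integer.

3220/20367

4-mesh fixed-axis compound train (all bearings frame-fixed)
mesh 1 [30T→44T]: |ω|/ω_in = 1×30/44 = 15/22, sense flips to −
mesh 2 [44T→73T]: |ω|/ω_in = (15/22)×44/73 = 30/73, sense flips to +
mesh 3 [49T→93T]: |ω|/ω_in = (30/73)×49/93 = 490/2263, sense flips to −
mesh 4 [46T→63T]: |ω|/ω_in = (490/2263)×46/63 = 3220/20367, sense flips to +
signed output speed (× input speed) = 3220/20367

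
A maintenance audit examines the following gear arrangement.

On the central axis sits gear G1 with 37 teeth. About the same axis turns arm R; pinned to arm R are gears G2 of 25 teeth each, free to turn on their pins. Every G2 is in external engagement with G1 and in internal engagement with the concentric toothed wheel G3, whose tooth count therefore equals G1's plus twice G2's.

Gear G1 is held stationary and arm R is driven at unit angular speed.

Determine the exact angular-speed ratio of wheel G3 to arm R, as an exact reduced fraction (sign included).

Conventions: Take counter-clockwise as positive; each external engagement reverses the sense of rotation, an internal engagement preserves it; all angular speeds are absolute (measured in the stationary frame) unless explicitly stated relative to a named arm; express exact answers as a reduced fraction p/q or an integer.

recognized (axles ride arm R): planetary set, 37/25/87 teeth
ring teeth: 37 + 2·25 = 87
37(ω_sun−ω_arm) = −87(ω_ring−ω_arm),  ω_sun = 0, ω_arm = 1
ω_ring = 1 − (37/87)(0−1) = 124/87
ω_out/ω_in = 124/87

124/87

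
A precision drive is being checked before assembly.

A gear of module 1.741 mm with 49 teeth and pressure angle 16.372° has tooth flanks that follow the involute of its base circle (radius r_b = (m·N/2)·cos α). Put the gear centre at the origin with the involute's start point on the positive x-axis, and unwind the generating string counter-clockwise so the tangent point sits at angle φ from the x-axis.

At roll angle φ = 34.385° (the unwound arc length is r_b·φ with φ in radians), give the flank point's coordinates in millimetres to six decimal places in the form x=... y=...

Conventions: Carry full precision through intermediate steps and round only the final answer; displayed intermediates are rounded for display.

single-mesh involute tooth geometry (49T wheel at module 1.741)
pitch radius r_p = m·N/2 = 1.741·49/2 = 42.654500
base radius r_b = r_p·cos α = 42.654500·cos 16.372° = 40.924938
roll angle φ = 34.385° = 0.60013146 rad
x = r_b·(cos φ + φ·sin φ) = 47.644249
y = r_b·(sin φ − φ·cos φ) = 2.843696

x=47.644249 y=2.843696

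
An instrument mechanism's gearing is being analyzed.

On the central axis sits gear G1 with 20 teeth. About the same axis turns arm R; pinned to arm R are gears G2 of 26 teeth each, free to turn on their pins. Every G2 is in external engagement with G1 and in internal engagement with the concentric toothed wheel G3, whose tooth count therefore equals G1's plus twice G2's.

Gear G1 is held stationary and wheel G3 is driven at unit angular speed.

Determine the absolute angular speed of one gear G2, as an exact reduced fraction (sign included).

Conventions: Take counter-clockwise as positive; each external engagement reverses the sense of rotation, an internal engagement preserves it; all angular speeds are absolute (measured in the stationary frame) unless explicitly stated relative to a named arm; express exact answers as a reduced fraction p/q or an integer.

recognized (axles ride arm R): planetary set, 20/26/72 teeth
ring teeth: 20 + 2·26 = 72
20(ω_sun−ω_arm) = −72(ω_ring−ω_arm),  ω_sun = 0, ω_ring = 1
20(0−ω_arm) = −72(1−ω_arm)  ⇒  92·ω_arm = 72  ⇒  ω_arm = 18/23
sun–planet mesh: 20·(0−18/23) = −26·(ω_p−ω_arm)  ⇒  ω_p−ω_arm = 180/299
ω_p = 18/23 + 180/299 = 18/13
exact speed ratio = 18/13

18/13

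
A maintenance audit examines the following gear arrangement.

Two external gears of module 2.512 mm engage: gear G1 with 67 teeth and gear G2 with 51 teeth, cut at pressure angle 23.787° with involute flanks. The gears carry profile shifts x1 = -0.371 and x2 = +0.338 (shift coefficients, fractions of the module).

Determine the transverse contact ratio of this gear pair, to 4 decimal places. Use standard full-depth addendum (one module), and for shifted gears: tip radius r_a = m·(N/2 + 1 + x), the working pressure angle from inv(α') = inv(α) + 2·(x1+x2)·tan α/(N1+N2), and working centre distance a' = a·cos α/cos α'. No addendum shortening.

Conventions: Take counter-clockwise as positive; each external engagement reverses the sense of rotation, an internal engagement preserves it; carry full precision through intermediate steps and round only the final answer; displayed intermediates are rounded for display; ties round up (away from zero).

1.5821

class = single-mesh tooth geometry [involute pair 67T × 51T, m = 2.512]
base radii: r_b1 = 77.003389, r_b2 = 58.614520
tip radii: r_a1 = 85.732048, r_a2 = 67.417056
inv(α') = inv(23.787°) + 2·(-0.371+0.338)·tan α/(67+51) = 0.02537354  ⇒  α' = 23.71404°
a' = a·cos α / cos α' = 148.2080·cos 23.787°/cos 23.71404° = 148.124984
action lengths: √(r_a1²−r_b1²) = 37.689019, √(r_a2²−r_b2²) = 33.307619
base pitch p_b = π·m·cos α = 7.221292
CR = (37.689019 + 33.307619 − 148.124984·sin 23.71404°)/7.221292 = 1.582111
contact ratio ≈ 1.5821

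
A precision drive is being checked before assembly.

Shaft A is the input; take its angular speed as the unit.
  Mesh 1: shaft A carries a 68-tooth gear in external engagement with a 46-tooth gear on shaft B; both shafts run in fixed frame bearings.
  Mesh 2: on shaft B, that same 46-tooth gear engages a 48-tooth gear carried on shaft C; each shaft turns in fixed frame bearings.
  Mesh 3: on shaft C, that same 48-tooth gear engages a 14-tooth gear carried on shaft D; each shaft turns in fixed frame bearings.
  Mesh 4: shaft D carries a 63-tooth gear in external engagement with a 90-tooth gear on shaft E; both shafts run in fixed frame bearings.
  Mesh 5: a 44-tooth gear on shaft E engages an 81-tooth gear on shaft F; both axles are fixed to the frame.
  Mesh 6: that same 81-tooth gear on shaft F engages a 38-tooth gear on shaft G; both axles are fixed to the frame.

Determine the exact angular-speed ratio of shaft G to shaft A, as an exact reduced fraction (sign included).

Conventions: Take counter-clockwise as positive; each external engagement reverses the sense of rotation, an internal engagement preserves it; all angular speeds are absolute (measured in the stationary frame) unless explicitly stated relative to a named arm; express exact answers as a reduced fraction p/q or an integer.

374/95

class = fixed-axis compound train [6 meshes; 6 ratios multiply, 6 sense flips]
mesh 1 [68T→46T]: running ratio 34/23, sense −
mesh 2 [46T→48T]: running ratio 17/12, sense +
mesh 3 [48T→14T]: running ratio 34/7, sense −
mesh 4 [63T→90T]: running ratio 17/5, sense +
mesh 5 [44T→81T]: running ratio 748/405, sense −
mesh 6 [81T→38T]: running ratio 374/95, sense +
ω_out/ω_in = 374/95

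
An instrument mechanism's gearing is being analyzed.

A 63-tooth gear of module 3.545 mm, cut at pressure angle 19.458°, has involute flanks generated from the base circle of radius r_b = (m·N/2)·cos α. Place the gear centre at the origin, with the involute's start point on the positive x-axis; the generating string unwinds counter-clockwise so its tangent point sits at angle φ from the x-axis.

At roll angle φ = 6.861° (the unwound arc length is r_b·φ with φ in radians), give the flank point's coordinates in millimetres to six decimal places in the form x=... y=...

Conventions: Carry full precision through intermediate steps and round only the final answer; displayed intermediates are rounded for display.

recognized (one wheel, involute flank): single-mesh tooth geometry, m = 3.545, N = 63
pitch radius r_p = m·N/2 = 3.545·63/2 = 111.667500
base radius r_b = r_p·cos α = 111.667500·cos 19.458° = 105.289715
roll angle φ = 6.861° = 0.11974704 rad
x = r_b·(cos φ + φ·sin φ) = 106.041904
y = r_b·(sin φ − φ·cos φ) = 0.060178

x=106.041904 y=0.060178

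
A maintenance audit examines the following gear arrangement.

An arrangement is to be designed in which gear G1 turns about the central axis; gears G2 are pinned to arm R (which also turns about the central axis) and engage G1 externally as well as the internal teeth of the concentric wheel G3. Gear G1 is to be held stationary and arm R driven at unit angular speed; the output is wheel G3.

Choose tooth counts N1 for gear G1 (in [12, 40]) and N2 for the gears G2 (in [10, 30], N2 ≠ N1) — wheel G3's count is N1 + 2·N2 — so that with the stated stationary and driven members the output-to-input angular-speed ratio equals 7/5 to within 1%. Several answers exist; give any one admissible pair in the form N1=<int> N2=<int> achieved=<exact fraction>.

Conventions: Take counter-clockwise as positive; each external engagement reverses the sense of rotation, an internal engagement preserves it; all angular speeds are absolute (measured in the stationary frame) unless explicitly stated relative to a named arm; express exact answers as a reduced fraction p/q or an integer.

N1=16 N2=12 achieved=7/5

class = planetary set [ratio 7/5 wanted; Willis about the carrier]
Willis with ω_sun = 0: ω_ring/ω_arm = (N1+N3)/N3; set equal to 7/5  ⇒  N3/N1 = 1/(7/5 − 1) = 5/2
N3 = N1 + 2·N2  ⇒  N2/N1 = (N3/N1 − 1)/2 = (5/2 − 1)/2 = 3/4
smallest multiple with N1 ≥ 12 and N2 ≥ 10: k = 4  ⇒  N1 = 4·4 = 16, N2 = 4·3 = 12 (N1 ≤ 40, N2 ≤ 30, N2 ≠ N1 ✓), N3 = 16 + 2·12 = 40
check: (N1+N3)/N3 with N1 = 16, N3 = 40 gives 7/5; |achieved − target| = 0 ≤ 7/500 ✓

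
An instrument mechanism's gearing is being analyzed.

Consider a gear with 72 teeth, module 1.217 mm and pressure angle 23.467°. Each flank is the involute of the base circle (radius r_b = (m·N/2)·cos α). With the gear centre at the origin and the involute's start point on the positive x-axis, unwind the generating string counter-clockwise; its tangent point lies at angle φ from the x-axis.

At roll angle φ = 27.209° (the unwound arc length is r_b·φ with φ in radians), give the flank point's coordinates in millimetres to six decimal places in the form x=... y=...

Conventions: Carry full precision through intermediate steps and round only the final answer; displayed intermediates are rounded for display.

x=44.467565 y=1.402563

recognized (one wheel, involute flank): single-mesh tooth geometry, m = 1.217, N = 72
pitch radius r_p = m·N/2 = 1.217·72/2 = 43.812000
base radius r_b = r_p·cos α = 43.812000·cos 23.467° = 40.188291
roll angle φ = 27.209° = 0.47488664 rad
x = r_b·(cos φ + φ·sin φ) = 44.467565
y = r_b·(sin φ − φ·cos φ) = 1.402563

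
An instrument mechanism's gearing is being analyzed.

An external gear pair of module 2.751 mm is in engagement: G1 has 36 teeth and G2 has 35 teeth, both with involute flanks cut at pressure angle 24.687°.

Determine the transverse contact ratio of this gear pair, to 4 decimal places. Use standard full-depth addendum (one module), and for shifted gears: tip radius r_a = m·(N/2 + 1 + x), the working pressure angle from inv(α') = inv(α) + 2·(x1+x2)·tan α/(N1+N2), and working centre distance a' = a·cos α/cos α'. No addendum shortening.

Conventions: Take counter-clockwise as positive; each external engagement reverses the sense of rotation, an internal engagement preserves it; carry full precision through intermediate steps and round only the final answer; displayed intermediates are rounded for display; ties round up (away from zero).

single-mesh involute tooth geometry (36T engaging 35T at module 2.751)
base radii: r_b1 = 44.992202, r_b2 = 43.742418
tip radii: r_a1 = 52.269000, r_a2 = 50.893500
no profile shift: α' = α, a' = a
action lengths: √(r_a1²−r_b1²) = 26.603574, √(r_a2²−r_b2²) = 26.014403
base pitch p_b = π·m·cos α = 7.852621
CR = (26.603574 + 26.014403 − 97.660500·sin 24.68700°)/7.852621 = 1.506376
contact ratio ≈ 1.5064

1.5064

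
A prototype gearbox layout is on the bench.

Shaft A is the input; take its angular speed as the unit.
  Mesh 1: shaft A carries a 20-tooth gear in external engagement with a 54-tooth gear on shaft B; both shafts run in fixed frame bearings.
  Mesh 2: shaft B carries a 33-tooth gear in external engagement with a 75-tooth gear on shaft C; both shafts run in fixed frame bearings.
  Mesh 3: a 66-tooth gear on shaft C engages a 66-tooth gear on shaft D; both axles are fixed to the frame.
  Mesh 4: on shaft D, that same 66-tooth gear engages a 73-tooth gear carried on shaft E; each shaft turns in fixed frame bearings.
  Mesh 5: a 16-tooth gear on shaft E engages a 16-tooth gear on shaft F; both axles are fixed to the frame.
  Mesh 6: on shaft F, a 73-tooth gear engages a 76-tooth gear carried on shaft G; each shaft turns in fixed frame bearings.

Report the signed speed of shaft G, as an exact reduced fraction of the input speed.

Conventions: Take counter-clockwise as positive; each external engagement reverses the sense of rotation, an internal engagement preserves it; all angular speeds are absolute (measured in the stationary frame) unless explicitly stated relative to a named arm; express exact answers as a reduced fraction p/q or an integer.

121/855

6-mesh fixed-axis compound train (all bearings frame-fixed)
mesh 1 [20T→54T]: |ω|/ω_in = 1×20/54 = 10/27, sense flips to −
mesh 2 [33T→75T]: |ω|/ω_in = (10/27)×33/75 = 22/135, sense flips to +
mesh 3 [66T→66T]: |ω|/ω_in = (22/135)×66/66 = 22/135, sense flips to −
mesh 4 [66T→73T]: |ω|/ω_in = (22/135)×66/73 = 484/3285, sense flips to +
mesh 5 [16T→16T]: |ω|/ω_in = (484/3285)×16/16 = 484/3285, sense flips to −
mesh 6 [73T→76T]: |ω|/ω_in = (484/3285)×73/76 = 121/855, sense flips to +
signed output speed (× input speed) = 121/855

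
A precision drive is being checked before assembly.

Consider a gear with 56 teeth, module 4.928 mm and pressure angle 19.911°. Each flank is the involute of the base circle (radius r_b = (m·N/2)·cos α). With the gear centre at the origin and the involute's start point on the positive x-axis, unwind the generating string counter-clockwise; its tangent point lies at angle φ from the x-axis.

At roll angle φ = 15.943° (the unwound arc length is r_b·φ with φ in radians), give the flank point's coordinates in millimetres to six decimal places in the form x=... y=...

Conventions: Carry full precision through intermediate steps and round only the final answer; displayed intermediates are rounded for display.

x=134.661445 y=0.924515

recognized (one wheel, involute flank): single-mesh tooth geometry, m = 4.928, N = 56
pitch radius r_p = m·N/2 = 4.928·56/2 = 137.984000
base radius r_b = r_p·cos α = 137.984000·cos 19.911° = 129.735698
roll angle φ = 15.943° = 0.27825784 rad
x = r_b·(cos φ + φ·sin φ) = 134.661445
y = r_b·(sin φ − φ·cos φ) = 0.924515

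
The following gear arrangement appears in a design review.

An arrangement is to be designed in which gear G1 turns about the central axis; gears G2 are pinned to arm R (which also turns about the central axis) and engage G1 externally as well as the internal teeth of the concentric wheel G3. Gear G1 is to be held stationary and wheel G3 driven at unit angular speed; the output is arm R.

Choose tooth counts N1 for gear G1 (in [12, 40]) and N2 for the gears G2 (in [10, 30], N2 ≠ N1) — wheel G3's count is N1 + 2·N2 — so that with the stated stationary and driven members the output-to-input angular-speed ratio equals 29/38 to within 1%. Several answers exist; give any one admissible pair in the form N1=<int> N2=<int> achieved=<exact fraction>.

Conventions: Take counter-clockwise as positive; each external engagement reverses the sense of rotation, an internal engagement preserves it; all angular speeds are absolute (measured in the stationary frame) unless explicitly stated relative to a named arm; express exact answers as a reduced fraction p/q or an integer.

N1=18 N2=20 achieved=29/38

class = planetary set [ratio 29/38 wanted; Willis about the carrier]
Willis with ω_sun = 0: ω_arm/ω_ring = N3/(N1+N3); set equal to 29/38  ⇒  N3/N1 = (29/38)/(1 − 29/38) = 29/9
N3 = N1 + 2·N2  ⇒  N2/N1 = (N3/N1 − 1)/2 = (29/9 − 1)/2 = 10/9
smallest multiple with N1 ≥ 12 and N2 ≥ 10: k = 2  ⇒  N1 = 2·9 = 18, N2 = 2·10 = 20 (N1 ≤ 40, N2 ≤ 30, N2 ≠ N1 ✓), N3 = 18 + 2·20 = 58
check: N3/(N1+N3) with N1 = 18, N3 = 58 gives 29/38; |achieved − target| = 0 ≤ 29/3800 ✓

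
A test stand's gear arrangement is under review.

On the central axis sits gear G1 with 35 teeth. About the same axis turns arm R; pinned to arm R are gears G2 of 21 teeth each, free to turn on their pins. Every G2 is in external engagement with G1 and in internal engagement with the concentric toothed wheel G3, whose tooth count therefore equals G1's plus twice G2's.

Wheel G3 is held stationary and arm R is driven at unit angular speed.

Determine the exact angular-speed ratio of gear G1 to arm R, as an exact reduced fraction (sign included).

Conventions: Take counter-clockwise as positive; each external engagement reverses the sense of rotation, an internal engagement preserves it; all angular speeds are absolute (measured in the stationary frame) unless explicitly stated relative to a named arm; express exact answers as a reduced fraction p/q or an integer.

16/5

topology: planetary set — G1 35T / G2 21T / G3 77T, arm = carrier (Willis)
ring teeth: 35 + 2·21 = 77
35(ω_sun−ω_arm) = −77(ω_ring−ω_arm),  ω_ring = 0, ω_arm = 1
ω_sun = 1 − (77/35)(0−1) = 16/5
ω_out/ω_in = 16/5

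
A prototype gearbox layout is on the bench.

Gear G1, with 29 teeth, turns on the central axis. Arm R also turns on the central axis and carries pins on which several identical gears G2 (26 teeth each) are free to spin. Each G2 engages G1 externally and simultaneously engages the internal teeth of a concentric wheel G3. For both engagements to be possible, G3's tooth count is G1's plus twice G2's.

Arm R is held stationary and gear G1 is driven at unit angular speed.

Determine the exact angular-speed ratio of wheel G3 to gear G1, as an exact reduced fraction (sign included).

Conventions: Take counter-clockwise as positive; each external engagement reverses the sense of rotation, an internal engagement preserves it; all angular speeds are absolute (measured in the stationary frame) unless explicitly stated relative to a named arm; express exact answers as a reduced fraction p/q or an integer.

topology: planetary set — G1 29T / G2 26T / G3 81T, arm = carrier (Willis)
ring teeth: 29 + 2·26 = 81
29(ω_sun−ω_arm) = −81(ω_ring−ω_arm),  ω_arm = 0, ω_sun = 1
ω_ring = 0 − (29/81)(1−0) = -29/81
ω_out/ω_in = -29/81

-29/81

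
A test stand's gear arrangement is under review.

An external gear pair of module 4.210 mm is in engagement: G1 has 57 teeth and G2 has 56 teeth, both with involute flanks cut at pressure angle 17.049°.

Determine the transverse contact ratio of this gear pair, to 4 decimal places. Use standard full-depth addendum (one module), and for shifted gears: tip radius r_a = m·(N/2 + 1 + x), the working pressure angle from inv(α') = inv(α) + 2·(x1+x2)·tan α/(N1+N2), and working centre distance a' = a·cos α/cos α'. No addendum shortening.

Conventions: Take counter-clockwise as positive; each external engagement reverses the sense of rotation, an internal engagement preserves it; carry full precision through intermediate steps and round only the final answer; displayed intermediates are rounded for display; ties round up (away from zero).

1.9623

class = single-mesh tooth geometry [involute pair 57T × 56T, m = 4.210]
base radii: r_b1 = 114.712183, r_b2 = 112.699689
tip radii: r_a1 = 124.195000, r_a2 = 122.090000
no profile shift: α' = α, a' = a
action lengths: √(r_a1²−r_b1²) = 47.597406, √(r_a2²−r_b2²) = 46.954747
base pitch p_b = π·m·cos α = 12.644876
CR = (47.597406 + 46.954747 − 237.865000·sin 17.04900°)/12.644876 = 1.962269
contact ratio ≈ 1.9623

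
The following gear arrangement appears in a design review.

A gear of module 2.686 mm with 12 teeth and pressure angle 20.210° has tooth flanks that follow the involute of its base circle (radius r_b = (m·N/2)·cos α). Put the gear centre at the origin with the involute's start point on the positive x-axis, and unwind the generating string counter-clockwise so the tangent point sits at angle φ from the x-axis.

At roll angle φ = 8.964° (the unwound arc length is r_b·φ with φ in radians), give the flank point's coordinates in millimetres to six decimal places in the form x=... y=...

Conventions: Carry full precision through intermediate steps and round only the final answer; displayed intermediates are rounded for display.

topology: single-mesh involute geometry — m = 2.686, N = 12
pitch radius r_p = m·N/2 = 2.686·12/2 = 16.116000
base radius r_b = r_p·cos α = 16.116000·cos 20.210° = 15.123782
roll angle φ = 8.964° = 0.15645131 rad
x = r_b·(cos φ + φ·sin φ) = 15.307744
y = r_b·(sin φ − φ·cos φ) = 0.019258

x=15.307744 y=0.019258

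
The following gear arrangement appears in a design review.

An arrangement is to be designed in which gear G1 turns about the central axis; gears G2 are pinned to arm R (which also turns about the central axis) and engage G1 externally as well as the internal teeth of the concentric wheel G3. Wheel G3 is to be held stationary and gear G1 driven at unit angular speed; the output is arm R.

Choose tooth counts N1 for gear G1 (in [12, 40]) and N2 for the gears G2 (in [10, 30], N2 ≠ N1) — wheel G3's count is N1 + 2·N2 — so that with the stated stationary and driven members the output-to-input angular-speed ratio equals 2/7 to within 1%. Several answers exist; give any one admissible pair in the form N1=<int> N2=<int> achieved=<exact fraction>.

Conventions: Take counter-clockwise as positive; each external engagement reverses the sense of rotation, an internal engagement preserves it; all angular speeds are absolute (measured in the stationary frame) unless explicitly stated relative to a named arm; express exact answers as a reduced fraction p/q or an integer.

N1=16 N2=12 achieved=2/7

class = planetary set [ratio 2/7 wanted; Willis about the carrier]
Willis with ω_ring = 0: ω_arm/ω_sun = N1/(N1+N3); set equal to 2/7  ⇒  N3/N1 = 1/(2/7) − 1 = 5/2
N3 = N1 + 2·N2  ⇒  N2/N1 = (N3/N1 − 1)/2 = (5/2 − 1)/2 = 3/4
smallest multiple with N1 ≥ 12 and N2 ≥ 10: k = 4  ⇒  N1 = 4·4 = 16, N2 = 4·3 = 12 (N1 ≤ 40, N2 ≤ 30, N2 ≠ N1 ✓), N3 = 16 + 2·12 = 40
check: N1/(N1+N3) with N1 = 16, N3 = 40 gives 2/7; |achieved − target| = 0 ≤ 1/350 ✓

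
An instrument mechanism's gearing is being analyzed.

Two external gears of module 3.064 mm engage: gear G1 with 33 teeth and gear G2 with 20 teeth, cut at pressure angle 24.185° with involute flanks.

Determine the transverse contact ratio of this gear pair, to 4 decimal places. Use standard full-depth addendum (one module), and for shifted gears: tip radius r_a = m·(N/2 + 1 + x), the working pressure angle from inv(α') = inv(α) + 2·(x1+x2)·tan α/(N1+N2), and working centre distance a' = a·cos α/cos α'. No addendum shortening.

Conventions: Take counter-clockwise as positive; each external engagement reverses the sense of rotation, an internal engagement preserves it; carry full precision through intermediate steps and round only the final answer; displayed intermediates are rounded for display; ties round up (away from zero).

topology: single-mesh involute geometry — m = 3.064, 33T/20T pair
base radii: r_b1 = 46.118569, r_b2 = 27.950648
tip radii: r_a1 = 53.620000, r_a2 = 33.704000
no profile shift: α' = α, a' = a
action lengths: √(r_a1²−r_b1²) = 27.352916, √(r_a2²−r_b2²) = 18.834036
base pitch p_b = π·m·cos α = 8.780955
CR = (27.352916 + 18.834036 − 81.196000·sin 24.18500°)/8.780955 = 1.471620
contact ratio ≈ 1.4716

1.4716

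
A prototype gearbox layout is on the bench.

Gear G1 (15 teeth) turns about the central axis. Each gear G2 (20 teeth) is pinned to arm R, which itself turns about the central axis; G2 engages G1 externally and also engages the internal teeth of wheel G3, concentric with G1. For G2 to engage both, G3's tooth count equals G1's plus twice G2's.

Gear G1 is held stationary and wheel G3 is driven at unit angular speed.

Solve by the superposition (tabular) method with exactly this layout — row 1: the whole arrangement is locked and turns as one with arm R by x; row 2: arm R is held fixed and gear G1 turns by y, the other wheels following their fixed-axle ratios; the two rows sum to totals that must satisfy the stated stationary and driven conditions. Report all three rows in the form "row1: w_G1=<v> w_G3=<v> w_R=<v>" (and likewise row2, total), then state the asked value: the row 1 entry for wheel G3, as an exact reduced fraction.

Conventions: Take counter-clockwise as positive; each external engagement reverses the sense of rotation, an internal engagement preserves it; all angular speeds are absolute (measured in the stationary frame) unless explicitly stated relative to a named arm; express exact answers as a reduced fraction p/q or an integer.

topology: planetary set — G1 15T / G2 20T / G3 55T, arm = carrier (Willis)
row 1 — lock + rotate with arm: ω_sun = ω_ring = ω_arm = x
row 2 — arm fixed, fixed-axis ratios: sun y, ring −(15/55)·y, arm 0
boundary: total ω_sun = x + y = 0 and total ω_ring = x − (15/55)·y = 1  ⇒  y = -11/14, x = 11/14
row 2 ring = −(15/55)·(-11/14) = 3/14
totals (row 1 + row 2): sun 11/14 + (-11/14) = 0, ring 11/14 + 3/14 = 1, arm 11/14 + 0 = 11/14
asked cell (row1, ring) = 11/14

row1: w_G1=11/14 w_G3=11/14 w_R=11/14
row2: w_G1=-11/14 w_G3=3/14 w_R=0
total: w_G1=0 w_G3=1 w_R=11/14
asked value: 11/14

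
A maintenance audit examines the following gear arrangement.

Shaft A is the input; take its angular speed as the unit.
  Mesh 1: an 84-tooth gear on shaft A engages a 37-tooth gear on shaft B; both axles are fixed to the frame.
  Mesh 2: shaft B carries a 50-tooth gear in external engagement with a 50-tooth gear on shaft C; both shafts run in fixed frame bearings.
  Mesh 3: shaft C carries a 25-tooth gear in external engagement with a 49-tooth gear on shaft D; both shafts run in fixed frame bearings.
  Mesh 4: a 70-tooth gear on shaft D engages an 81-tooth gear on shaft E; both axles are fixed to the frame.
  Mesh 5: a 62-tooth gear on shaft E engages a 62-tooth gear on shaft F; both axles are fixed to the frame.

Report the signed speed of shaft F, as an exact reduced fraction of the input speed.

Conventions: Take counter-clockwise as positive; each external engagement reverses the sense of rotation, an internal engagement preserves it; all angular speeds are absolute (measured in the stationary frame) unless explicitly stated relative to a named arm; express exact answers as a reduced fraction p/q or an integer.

-1000/999

5-mesh fixed-axis compound train (all bearings frame-fixed)
mesh 1 [84T→37T]: |ω|/ω_in = 1×84/37 = 84/37, sense flips to −
mesh 2 [50T→50T]: |ω|/ω_in = (84/37)×50/50 = 84/37, sense flips to +
mesh 3 [25T→49T]: |ω|/ω_in = (84/37)×25/49 = 300/259, sense flips to −
mesh 4 [70T→81T]: |ω|/ω_in = (300/259)×70/81 = 1000/999, sense flips to +
mesh 5 [62T→62T]: |ω|/ω_in = (1000/999)×62/62 = 1000/999, sense flips to −
signed output speed (× input speed) = -1000/999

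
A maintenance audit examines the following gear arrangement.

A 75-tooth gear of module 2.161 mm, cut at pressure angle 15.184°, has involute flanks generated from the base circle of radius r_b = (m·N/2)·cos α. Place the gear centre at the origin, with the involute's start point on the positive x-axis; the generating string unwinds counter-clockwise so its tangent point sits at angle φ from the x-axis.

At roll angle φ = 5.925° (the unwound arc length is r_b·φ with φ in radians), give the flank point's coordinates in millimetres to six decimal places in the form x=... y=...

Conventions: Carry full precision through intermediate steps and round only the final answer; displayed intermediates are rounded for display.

topology: single-mesh involute geometry — m = 2.161, N = 75
pitch radius r_p = m·N/2 = 2.161·75/2 = 81.037500
base radius r_b = r_p·cos α = 81.037500·cos 15.184° = 78.208454
roll angle φ = 5.925° = 0.10341076 rad
x = r_b·(cos φ + φ·sin φ) = 78.625509
y = r_b·(sin φ − φ·cos φ) = 0.028798

x=78.625509 y=0.028798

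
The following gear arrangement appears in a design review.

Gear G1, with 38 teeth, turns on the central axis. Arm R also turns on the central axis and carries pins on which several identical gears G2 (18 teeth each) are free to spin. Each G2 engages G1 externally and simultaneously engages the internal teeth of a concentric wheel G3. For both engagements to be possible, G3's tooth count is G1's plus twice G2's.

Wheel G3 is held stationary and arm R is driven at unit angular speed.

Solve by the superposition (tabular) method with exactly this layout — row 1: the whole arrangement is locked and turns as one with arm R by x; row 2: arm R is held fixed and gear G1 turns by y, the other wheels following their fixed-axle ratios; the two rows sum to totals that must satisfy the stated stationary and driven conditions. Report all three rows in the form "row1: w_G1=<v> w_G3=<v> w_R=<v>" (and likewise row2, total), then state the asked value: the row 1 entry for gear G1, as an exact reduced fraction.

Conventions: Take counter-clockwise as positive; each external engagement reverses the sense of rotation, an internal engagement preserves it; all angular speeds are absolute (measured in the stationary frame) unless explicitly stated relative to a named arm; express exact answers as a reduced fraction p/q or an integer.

class = planetary set [G3 = 38+2·18 = 74; Willis about the carrier]
row 1 (train locked, turned with arm): all members turn x
row 2 (arm held, sun turns y): ω_ring = −(38/74)·y, ω_arm = 0
boundary: total ω_ring = x − (38/74)·y = 0 and total ω_arm = x = 1  ⇒  y = 37/19, x = 1
row 2 ring = −(38/74)·37/19 = -1
totals (row 1 + row 2): sun 1 + 37/19 = 56/19, ring 1 + (-1) = 0, arm 1 + 0 = 1
asked cell (row1, sun) = 1

row1: w_G1=1 w_G3=1 w_R=1
row2: w_G1=37/19 w_G3=-1 w_R=0
total: w_G1=56/19 w_G3=0 w_R=1
asked value: 1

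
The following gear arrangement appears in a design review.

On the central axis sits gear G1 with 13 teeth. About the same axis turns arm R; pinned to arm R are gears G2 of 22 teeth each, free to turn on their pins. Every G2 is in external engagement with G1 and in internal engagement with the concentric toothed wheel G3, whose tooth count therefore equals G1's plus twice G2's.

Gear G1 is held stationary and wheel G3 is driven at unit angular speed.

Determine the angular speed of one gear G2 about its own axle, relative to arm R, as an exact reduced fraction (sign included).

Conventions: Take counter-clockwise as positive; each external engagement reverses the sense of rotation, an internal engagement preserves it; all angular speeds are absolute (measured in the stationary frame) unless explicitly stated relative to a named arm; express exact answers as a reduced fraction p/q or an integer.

741/1540

topology: planetary set — G1 13T / G2 22T / G3 57T, arm = carrier (Willis)
ring teeth: 13 + 2·22 = 57
13(ω_sun−ω_arm) = −57(ω_ring−ω_arm),  ω_sun = 0, ω_ring = 1
13(0−ω_arm) = −57(1−ω_arm)  ⇒  70·ω_arm = 57  ⇒  ω_arm = 57/70
sun–planet mesh: 13·(0−57/70) = −22·(ω_p−ω_arm)  ⇒  ω_p−ω_arm = 741/1540
exact speed ratio = 741/1540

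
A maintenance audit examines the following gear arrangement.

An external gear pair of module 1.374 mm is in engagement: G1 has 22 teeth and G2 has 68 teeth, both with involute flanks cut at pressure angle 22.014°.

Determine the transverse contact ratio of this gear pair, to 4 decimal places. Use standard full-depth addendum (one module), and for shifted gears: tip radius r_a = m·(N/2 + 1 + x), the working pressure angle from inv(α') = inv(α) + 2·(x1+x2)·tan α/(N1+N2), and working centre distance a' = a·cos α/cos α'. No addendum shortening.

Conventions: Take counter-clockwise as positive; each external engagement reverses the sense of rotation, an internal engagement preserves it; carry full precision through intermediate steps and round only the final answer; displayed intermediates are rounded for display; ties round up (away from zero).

1.6032

single-mesh involute tooth geometry (22T engaging 68T at module 1.374)
base radii: r_b1 = 14.012073, r_b2 = 43.310044
tip radii: r_a1 = 16.488000, r_a2 = 48.090000
no profile shift: α' = α, a' = a
action lengths: √(r_a1²−r_b1²) = 8.689992, √(r_a2²−r_b2²) = 20.901871
base pitch p_b = π·m·cos α = 4.001839
CR = (8.689992 + 20.901871 − 61.830000·sin 22.01400°)/4.001839 = 1.603246
contact ratio ≈ 1.6032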